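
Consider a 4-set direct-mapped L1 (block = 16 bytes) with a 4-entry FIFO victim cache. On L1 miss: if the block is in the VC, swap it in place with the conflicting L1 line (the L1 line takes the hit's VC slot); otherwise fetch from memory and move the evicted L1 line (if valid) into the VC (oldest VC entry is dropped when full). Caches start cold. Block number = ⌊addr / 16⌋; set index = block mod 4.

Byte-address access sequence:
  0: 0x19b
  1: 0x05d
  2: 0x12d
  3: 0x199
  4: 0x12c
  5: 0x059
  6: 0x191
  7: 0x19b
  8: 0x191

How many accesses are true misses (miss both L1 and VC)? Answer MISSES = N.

MISSES = 3

#0 0x19b→b25/s1 MISS; vc=[]
#1 0x5d→b5/s1 MISS; vc=[25]
#2 0x12d→b18/s2 MISS; vc=[25]
#3 0x199→b25/s1 VC-HIT; vc=[5]
#4 0x12c→b18/s2 L1-HIT; vc=[5]
#5 0x59→b5/s1 VC-HIT; vc=[25]
#6 0x191→b25/s1 VC-HIT; vc=[5]
#7 0x19b→b25/s1 L1-HIT; vc=[5]
#8 0x191→b25/s1 L1-HIT; vc=[5]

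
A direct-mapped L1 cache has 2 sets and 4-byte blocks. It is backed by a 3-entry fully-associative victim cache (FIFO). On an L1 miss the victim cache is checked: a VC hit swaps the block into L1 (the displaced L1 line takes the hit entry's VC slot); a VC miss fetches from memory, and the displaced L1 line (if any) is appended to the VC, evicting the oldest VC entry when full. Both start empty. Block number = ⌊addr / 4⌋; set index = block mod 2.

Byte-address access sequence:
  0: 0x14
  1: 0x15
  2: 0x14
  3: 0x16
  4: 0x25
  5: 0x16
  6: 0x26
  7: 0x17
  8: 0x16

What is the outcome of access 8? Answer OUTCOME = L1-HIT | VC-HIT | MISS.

  [0] addr=0x14 blk=5 s=1: MISS | VC []
  [1] addr=0x15 blk=5 s=1: L1-HIT | VC []
  [2] addr=0x14 blk=5 s=1: L1-HIT | VC []
  [3] addr=0x16 blk=5 s=1: L1-HIT | VC []
  [4] addr=0x25 blk=9 s=1: MISS | VC [5]
  [5] addr=0x16 blk=5 s=1: VC-HIT | VC [9]
  [6] addr=0x26 blk=9 s=1: VC-HIT | VC [5]
  [7] addr=0x17 blk=5 s=1: VC-HIT | VC [9]
  [8] addr=0x16 blk=5 s=1: L1-HIT | VC [9]

OUTCOME = L1-HIT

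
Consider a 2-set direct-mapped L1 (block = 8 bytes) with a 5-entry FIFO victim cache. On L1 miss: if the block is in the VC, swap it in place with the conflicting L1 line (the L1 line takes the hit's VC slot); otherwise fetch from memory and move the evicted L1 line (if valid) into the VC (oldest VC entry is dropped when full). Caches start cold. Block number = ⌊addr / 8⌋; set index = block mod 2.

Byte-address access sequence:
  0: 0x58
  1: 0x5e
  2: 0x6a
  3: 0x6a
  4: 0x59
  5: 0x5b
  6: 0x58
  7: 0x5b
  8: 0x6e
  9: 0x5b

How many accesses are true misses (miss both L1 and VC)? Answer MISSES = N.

#0 0x58→b11/s1 MISS; vc=[]
#1 0x5e→b11/s1 L1-HIT; vc=[]
#2 0x6a→b13/s1 MISS; vc=[11]
#3 0x6a→b13/s1 L1-HIT; vc=[11]
#4 0x59→b11/s1 VC-HIT; vc=[13]
#5 0x5b→b11/s1 L1-HIT; vc=[13]
#6 0x58→b11/s1 L1-HIT; vc=[13]
#7 0x5b→b11/s1 L1-HIT; vc=[13]
#8 0x6e→b13/s1 VC-HIT; vc=[11]
#9 0x5b→b11/s1 VC-HIT; vc=[13]

MISSES = 2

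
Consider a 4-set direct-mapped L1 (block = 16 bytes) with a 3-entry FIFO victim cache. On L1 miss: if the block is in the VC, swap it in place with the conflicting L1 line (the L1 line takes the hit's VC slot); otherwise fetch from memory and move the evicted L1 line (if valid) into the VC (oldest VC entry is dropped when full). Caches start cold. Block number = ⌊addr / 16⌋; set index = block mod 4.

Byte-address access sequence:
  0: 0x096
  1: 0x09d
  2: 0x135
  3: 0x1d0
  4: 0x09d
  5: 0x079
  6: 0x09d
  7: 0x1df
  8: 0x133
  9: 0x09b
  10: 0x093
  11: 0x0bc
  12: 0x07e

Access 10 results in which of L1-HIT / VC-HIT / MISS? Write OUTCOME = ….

  [0] addr=0x96 blk=9 s=1: MISS | VC []
  [1] addr=0x9d blk=9 s=1: L1-HIT | VC []
  [2] addr=0x135 blk=19 s=3: MISS | VC []
  [3] addr=0x1d0 blk=29 s=1: MISS | VC [9]
  [4] addr=0x9d blk=9 s=1: VC-HIT | VC [29]
  [5] addr=0x79 blk=7 s=3: MISS | VC [29, 19]
  [6] addr=0x9d blk=9 s=1: L1-HIT | VC [29, 19]
  [7] addr=0x1df blk=29 s=1: VC-HIT | VC [9, 19]
  [8] addr=0x133 blk=19 s=3: VC-HIT | VC [9, 7]
  [9] addr=0x9b blk=9 s=1: VC-HIT | VC [29, 7]
  [10] addr=0x93 blk=9 s=1: L1-HIT | VC [29, 7]
  [11] addr=0xbc blk=11 s=3: MISS | VC [29, 7, 19]
  [12] addr=0x7e blk=7 s=3: VC-HIT | VC [29, 11, 19]

OUTCOME = L1-HIT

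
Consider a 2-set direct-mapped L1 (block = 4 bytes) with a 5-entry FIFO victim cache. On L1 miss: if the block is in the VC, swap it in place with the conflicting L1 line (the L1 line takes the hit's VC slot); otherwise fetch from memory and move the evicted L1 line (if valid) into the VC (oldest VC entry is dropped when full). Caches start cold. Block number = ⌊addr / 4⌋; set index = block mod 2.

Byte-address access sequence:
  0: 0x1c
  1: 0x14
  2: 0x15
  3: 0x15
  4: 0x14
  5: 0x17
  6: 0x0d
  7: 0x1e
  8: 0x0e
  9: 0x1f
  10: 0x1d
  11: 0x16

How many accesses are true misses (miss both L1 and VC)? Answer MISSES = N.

#0 0x1c→b7/s1 MISS; vc=[]
#1 0x14→b5/s1 MISS; vc=[7]
#2 0x15→b5/s1 L1-HIT; vc=[7]
#3 0x15→b5/s1 L1-HIT; vc=[7]
#4 0x14→b5/s1 L1-HIT; vc=[7]
#5 0x17→b5/s1 L1-HIT; vc=[7]
#6 0xd→b3/s1 MISS; vc=[7,5]
#7 0x1e→b7/s1 VC-HIT; vc=[3,5]
#8 0xe→b3/s1 VC-HIT; vc=[7,5]
#9 0x1f→b7/s1 VC-HIT; vc=[3,5]
#10 0x1d→b7/s1 L1-HIT; vc=[3,5]
#11 0x16→b5/s1 VC-HIT; vc=[3,7]

MISSES = 3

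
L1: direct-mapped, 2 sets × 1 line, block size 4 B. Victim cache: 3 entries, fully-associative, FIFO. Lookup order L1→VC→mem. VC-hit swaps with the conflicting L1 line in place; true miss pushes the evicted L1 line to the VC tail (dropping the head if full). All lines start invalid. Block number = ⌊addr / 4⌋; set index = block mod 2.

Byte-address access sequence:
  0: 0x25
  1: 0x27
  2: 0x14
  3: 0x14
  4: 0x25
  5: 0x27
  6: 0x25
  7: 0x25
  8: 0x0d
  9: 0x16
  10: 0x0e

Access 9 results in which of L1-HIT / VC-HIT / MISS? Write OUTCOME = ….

OUTCOME = VC-HIT

#0 0x25→b9/s1 MISS; vc=[]
#1 0x27→b9/s1 L1-HIT; vc=[]
#2 0x14→b5/s1 MISS; vc=[9]
#3 0x14→b5/s1 L1-HIT; vc=[9]
#4 0x25→b9/s1 VC-HIT; vc=[5]
#5 0x27→b9/s1 L1-HIT; vc=[5]
#6 0x25→b9/s1 L1-HIT; vc=[5]
#7 0x25→b9/s1 L1-HIT; vc=[5]
#8 0xd→b3/s1 MISS; vc=[5,9]
#9 0x16→b5/s1 VC-HIT; vc=[3,9]
#10 0xe→b3/s1 VC-HIT; vc=[5,9]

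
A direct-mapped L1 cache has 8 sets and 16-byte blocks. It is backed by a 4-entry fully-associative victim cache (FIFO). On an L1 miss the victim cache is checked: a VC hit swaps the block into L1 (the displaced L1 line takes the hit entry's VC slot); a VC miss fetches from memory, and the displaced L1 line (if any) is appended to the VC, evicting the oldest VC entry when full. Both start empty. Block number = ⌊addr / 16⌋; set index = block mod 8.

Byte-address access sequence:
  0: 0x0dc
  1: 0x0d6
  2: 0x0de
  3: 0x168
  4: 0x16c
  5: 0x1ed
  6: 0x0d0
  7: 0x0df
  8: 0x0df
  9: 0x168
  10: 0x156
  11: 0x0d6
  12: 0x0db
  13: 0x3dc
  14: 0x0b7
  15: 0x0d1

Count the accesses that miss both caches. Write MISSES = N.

#0 0xdc→b13/s5 MISS; vc=[]
#1 0xd6→b13/s5 L1-HIT; vc=[]
#2 0xde→b13/s5 L1-HIT; vc=[]
#3 0x168→b22/s6 MISS; vc=[]
#4 0x16c→b22/s6 L1-HIT; vc=[]
#5 0x1ed→b30/s6 MISS; vc=[22]
#6 0xd0→b13/s5 L1-HIT; vc=[22]
#7 0xdf→b13/s5 L1-HIT; vc=[22]
#8 0xdf→b13/s5 L1-HIT; vc=[22]
#9 0x168→b22/s6 VC-HIT; vc=[30]
#10 0x156→b21/s5 MISS; vc=[30,13]
#11 0xd6→b13/s5 VC-HIT; vc=[30,21]
#12 0xdb→b13/s5 L1-HIT; vc=[30,21]
#13 0x3dc→b61/s5 MISS; vc=[30,21,13]
#14 0xb7→b11/s3 MISS; vc=[30,21,13]
#15 0xd1→b13/s5 VC-HIT; vc=[30,21,61]

MISSES = 6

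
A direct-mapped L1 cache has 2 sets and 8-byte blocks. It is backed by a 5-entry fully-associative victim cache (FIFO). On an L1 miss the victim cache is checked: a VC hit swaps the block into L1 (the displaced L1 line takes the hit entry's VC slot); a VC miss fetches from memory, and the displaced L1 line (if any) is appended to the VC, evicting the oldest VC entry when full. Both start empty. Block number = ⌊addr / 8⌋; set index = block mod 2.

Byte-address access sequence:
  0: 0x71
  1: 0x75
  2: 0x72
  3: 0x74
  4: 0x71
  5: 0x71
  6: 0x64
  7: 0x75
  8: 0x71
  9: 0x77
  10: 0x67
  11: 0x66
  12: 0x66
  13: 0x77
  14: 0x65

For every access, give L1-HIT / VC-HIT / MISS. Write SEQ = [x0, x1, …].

#0 0x71→b14/s0 MISS; vc=[]
#1 0x75→b14/s0 L1-HIT; vc=[]
#2 0x72→b14/s0 L1-HIT; vc=[]
#3 0x74→b14/s0 L1-HIT; vc=[]
#4 0x71→b14/s0 L1-HIT; vc=[]
#5 0x71→b14/s0 L1-HIT; vc=[]
#6 0x64→b12/s0 MISS; vc=[14]
#7 0x75→b14/s0 VC-HIT; vc=[12]
#8 0x71→b14/s0 L1-HIT; vc=[12]
#9 0x77→b14/s0 L1-HIT; vc=[12]
#10 0x67→b12/s0 VC-HIT; vc=[14]
#11 0x66→b12/s0 L1-HIT; vc=[14]
#12 0x66→b12/s0 L1-HIT; vc=[14]
#13 0x77→b14/s0 VC-HIT; vc=[12]
#14 0x65→b12/s0 VC-HIT; vc=[14]

SEQ = [MISS, L1-HIT, L1-HIT, L1-HIT, L1-HIT, L1-HIT, MISS, VC-HIT, L1-HIT, L1-HIT, VC-HIT, L1-HIT, L1-HIT, VC-HIT, VC-HIT]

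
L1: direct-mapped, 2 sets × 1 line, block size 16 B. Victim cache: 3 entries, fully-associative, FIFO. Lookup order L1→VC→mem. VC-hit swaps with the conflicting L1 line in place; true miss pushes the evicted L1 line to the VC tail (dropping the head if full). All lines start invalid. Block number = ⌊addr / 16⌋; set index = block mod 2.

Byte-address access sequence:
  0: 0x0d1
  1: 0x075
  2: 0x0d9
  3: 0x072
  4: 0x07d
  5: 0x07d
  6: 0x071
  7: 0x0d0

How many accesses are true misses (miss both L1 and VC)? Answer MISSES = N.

MISSES = 2

  [0] addr=0xd1 blk=13 s=1: MISS | VC []
  [1] addr=0x75 blk=7 s=1: MISS | VC [13]
  [2] addr=0xd9 blk=13 s=1: VC-HIT | VC [7]
  [3] addr=0x72 blk=7 s=1: VC-HIT | VC [13]
  [4] addr=0x7d blk=7 s=1: L1-HIT | VC [13]
  [5] addr=0x7d blk=7 s=1: L1-HIT | VC [13]
  [6] addr=0x71 blk=7 s=1: L1-HIT | VC [13]
  [7] addr=0xd0 blk=13 s=1: VC-HIT | VC [7]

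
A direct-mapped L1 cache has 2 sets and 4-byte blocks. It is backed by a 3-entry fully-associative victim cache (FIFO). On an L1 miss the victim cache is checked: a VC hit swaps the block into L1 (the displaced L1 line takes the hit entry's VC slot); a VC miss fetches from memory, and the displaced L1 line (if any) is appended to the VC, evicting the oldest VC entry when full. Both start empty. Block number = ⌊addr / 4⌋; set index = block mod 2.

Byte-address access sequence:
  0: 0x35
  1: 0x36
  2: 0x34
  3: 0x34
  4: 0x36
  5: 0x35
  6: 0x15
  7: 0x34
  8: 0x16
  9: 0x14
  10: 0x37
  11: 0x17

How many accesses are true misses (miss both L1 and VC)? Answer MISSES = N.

#0 0x35→b13/s1 MISS; vc=[]
#1 0x36→b13/s1 L1-HIT; vc=[]
#2 0x34→b13/s1 L1-HIT; vc=[]
#3 0x34→b13/s1 L1-HIT; vc=[]
#4 0x36→b13/s1 L1-HIT; vc=[]
#5 0x35→b13/s1 L1-HIT; vc=[]
#6 0x15→b5/s1 MISS; vc=[13]
#7 0x34→b13/s1 VC-HIT; vc=[5]
#8 0x16→b5/s1 VC-HIT; vc=[13]
#9 0x14→b5/s1 L1-HIT; vc=[13]
#10 0x37→b13/s1 VC-HIT; vc=[5]
#11 0x17→b5/s1 VC-HIT; vc=[13]

MISSES = 2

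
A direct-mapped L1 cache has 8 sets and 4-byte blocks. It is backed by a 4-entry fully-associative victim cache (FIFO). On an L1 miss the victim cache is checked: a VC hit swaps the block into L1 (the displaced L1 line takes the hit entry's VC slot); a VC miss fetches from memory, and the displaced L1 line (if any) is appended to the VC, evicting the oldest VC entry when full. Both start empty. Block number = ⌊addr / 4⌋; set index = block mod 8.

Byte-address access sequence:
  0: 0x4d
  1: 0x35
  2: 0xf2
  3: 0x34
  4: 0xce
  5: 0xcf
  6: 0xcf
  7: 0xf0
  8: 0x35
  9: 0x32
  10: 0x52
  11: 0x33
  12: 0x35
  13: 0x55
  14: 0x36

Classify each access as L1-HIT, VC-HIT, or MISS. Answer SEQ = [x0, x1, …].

  [0] addr=0x4d blk=19 s=3: MISS | VC []
  [1] addr=0x35 blk=13 s=5: MISS | VC []
  [2] addr=0xf2 blk=60 s=4: MISS | VC []
  [3] addr=0x34 blk=13 s=5: L1-HIT | VC []
  [4] addr=0xce blk=51 s=3: MISS | VC [19]
  [5] addr=0xcf blk=51 s=3: L1-HIT | VC [19]
  [6] addr=0xcf blk=51 s=3: L1-HIT | VC [19]
  [7] addr=0xf0 blk=60 s=4: L1-HIT | VC [19]
  [8] addr=0x35 blk=13 s=5: L1-HIT | VC [19]
  [9] addr=0x32 blk=12 s=4: MISS | VC [19, 60]
  [10] addr=0x52 blk=20 s=4: MISS | VC [19, 60, 12]
  [11] addr=0x33 blk=12 s=4: VC-HIT | VC [19, 60, 20]
  [12] addr=0x35 blk=13 s=5: L1-HIT | VC [19, 60, 20]
  [13] addr=0x55 blk=21 s=5: MISS | VC [19, 60, 20, 13]
  [14] addr=0x36 blk=13 s=5: VC-HIT | VC [19, 60, 20, 21]

SEQ = [MISS, MISS, MISS, L1-HIT, MISS, L1-HIT, L1-HIT, L1-HIT, L1-HIT, MISS, MISS, VC-HIT, L1-HIT, MISS, VC-HIT]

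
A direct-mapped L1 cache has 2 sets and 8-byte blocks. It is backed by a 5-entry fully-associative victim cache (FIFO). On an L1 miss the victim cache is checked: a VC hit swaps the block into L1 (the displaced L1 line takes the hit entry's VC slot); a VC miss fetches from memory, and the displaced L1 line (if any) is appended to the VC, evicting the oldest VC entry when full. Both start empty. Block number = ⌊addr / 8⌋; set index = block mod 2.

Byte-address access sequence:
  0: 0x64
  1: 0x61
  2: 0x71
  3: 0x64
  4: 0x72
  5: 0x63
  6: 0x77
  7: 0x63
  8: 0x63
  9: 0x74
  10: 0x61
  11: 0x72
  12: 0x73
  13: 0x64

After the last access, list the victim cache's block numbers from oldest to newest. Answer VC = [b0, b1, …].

  [0] addr=0x64 blk=12 s=0: MISS | VC []
  [1] addr=0x61 blk=12 s=0: L1-HIT | VC []
  [2] addr=0x71 blk=14 s=0: MISS | VC [12]
  [3] addr=0x64 blk=12 s=0: VC-HIT | VC [14]
  [4] addr=0x72 blk=14 s=0: VC-HIT | VC [12]
  [5] addr=0x63 blk=12 s=0: VC-HIT | VC [14]
  [6] addr=0x77 blk=14 s=0: VC-HIT | VC [12]
  [7] addr=0x63 blk=12 s=0: VC-HIT | VC [14]
  [8] addr=0x63 blk=12 s=0: L1-HIT | VC [14]
  [9] addr=0x74 blk=14 s=0: VC-HIT | VC [12]
  [10] addr=0x61 blk=12 s=0: VC-HIT | VC [14]
  [11] addr=0x72 blk=14 s=0: VC-HIT | VC [12]
  [12] addr=0x73 blk=14 s=0: L1-HIT | VC [12]
  [13] addr=0x64 blk=12 s=0: VC-HIT | VC [14]

VC = [14]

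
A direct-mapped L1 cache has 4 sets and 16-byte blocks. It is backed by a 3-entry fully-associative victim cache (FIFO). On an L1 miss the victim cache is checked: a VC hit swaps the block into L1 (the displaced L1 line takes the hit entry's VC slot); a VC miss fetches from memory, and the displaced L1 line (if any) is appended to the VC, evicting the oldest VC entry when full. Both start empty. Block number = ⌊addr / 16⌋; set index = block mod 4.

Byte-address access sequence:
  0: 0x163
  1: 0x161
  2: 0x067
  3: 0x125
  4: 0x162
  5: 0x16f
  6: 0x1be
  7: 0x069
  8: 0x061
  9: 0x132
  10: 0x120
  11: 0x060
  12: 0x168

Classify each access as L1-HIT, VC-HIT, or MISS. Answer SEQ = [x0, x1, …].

  [0] addr=0x163 blk=22 s=2: MISS | VC []
  [1] addr=0x161 blk=22 s=2: L1-HIT | VC []
  [2] addr=0x67 blk=6 s=2: MISS | VC [22]
  [3] addr=0x125 blk=18 s=2: MISS | VC [22, 6]
  [4] addr=0x162 blk=22 s=2: VC-HIT | VC [18, 6]
  [5] addr=0x16f blk=22 s=2: L1-HIT | VC [18, 6]
  [6] addr=0x1be blk=27 s=3: MISS | VC [18, 6]
  [7] addr=0x69 blk=6 s=2: VC-HIT | VC [18, 22]
  [8] addr=0x61 blk=6 s=2: L1-HIT | VC [18, 22]
  [9] addr=0x132 blk=19 s=3: MISS | VC [18, 22, 27]
  [10] addr=0x120 blk=18 s=2: VC-HIT | VC [6, 22, 27]
  [11] addr=0x60 blk=6 s=2: VC-HIT | VC [18, 22, 27]
  [12] addr=0x168 blk=22 s=2: VC-HIT | VC [18, 6, 27]

SEQ = [MISS, L1-HIT, MISS, MISS, VC-HIT, L1-HIT, MISS, VC-HIT, L1-HIT, MISS, VC-HIT, VC-HIT, VC-HIT]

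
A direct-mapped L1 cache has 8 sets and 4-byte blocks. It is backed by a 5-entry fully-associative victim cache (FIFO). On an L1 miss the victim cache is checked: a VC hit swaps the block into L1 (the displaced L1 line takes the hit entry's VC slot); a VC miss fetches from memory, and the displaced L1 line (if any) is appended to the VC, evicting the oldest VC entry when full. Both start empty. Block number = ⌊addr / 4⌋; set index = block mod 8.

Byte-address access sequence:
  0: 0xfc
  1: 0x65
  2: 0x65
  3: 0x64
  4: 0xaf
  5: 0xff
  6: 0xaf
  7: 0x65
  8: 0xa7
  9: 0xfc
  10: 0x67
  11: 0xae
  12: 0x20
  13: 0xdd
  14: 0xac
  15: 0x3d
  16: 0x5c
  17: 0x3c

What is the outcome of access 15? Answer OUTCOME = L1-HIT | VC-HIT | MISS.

OUTCOME = MISS

#0 0xfc→b63/s7 MISS; vc=[]
#1 0x65→b25/s1 MISS; vc=[]
#2 0x65→b25/s1 L1-HIT; vc=[]
#3 0x64→b25/s1 L1-HIT; vc=[]
#4 0xaf→b43/s3 MISS; vc=[]
#5 0xff→b63/s7 L1-HIT; vc=[]
#6 0xaf→b43/s3 L1-HIT; vc=[]
#7 0x65→b25/s1 L1-HIT; vc=[]
#8 0xa7→b41/s1 MISS; vc=[25]
#9 0xfc→b63/s7 L1-HIT; vc=[25]
#10 0x67→b25/s1 VC-HIT; vc=[41]
#11 0xae→b43/s3 L1-HIT; vc=[41]
#12 0x20→b8/s0 MISS; vc=[41]
#13 0xdd→b55/s7 MISS; vc=[41,63]
#14 0xac→b43/s3 L1-HIT; vc=[41,63]
#15 0x3d→b15/s7 MISS; vc=[41,63,55]
#16 0x5c→b23/s7 MISS; vc=[41,63,55,15]
#17 0x3c→b15/s7 VC-HIT; vc=[41,63,55,23]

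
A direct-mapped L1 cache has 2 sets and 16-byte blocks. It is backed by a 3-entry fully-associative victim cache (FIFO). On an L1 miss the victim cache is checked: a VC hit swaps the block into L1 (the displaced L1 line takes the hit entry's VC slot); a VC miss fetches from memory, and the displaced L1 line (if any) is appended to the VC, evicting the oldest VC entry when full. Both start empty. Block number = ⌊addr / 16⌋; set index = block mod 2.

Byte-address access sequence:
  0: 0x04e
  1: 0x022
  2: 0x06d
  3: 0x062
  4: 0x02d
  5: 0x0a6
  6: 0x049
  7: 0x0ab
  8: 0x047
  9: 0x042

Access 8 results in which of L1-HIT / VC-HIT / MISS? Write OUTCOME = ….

  [0] addr=0x4e blk=4 s=0: MISS | VC []
  [1] addr=0x22 blk=2 s=0: MISS | VC [4]
  [2] addr=0x6d blk=6 s=0: MISS | VC [4, 2]
  [3] addr=0x62 blk=6 s=0: L1-HIT | VC [4, 2]
  [4] addr=0x2d blk=2 s=0: VC-HIT | VC [4, 6]
  [5] addr=0xa6 blk=10 s=0: MISS | VC [4, 6, 2]
  [6] addr=0x49 blk=4 s=0: VC-HIT | VC [10, 6, 2]
  [7] addr=0xab blk=10 s=0: VC-HIT | VC [4, 6, 2]
  [8] addr=0x47 blk=4 s=0: VC-HIT | VC [10, 6, 2]
  [9] addr=0x42 blk=4 s=0: L1-HIT | VC [10, 6, 2]

OUTCOME = VC-HIT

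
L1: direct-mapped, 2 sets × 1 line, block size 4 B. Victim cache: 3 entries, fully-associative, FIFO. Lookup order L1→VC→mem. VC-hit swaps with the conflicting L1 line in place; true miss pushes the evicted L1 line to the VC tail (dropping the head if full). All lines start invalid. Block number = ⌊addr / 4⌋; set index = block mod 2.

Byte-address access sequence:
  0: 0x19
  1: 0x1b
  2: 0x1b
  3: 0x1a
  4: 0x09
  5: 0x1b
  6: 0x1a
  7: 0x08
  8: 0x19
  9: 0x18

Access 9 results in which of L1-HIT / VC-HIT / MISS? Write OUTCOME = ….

#0 0x19→b6/s0 MISS; vc=[]
#1 0x1b→b6/s0 L1-HIT; vc=[]
#2 0x1b→b6/s0 L1-HIT; vc=[]
#3 0x1a→b6/s0 L1-HIT; vc=[]
#4 0x9→b2/s0 MISS; vc=[6]
#5 0x1b→b6/s0 VC-HIT; vc=[2]
#6 0x1a→b6/s0 L1-HIT; vc=[2]
#7 0x8→b2/s0 VC-HIT; vc=[6]
#8 0x19→b6/s0 VC-HIT; vc=[2]
#9 0x18→b6/s0 L1-HIT; vc=[2]

OUTCOME = L1-HIT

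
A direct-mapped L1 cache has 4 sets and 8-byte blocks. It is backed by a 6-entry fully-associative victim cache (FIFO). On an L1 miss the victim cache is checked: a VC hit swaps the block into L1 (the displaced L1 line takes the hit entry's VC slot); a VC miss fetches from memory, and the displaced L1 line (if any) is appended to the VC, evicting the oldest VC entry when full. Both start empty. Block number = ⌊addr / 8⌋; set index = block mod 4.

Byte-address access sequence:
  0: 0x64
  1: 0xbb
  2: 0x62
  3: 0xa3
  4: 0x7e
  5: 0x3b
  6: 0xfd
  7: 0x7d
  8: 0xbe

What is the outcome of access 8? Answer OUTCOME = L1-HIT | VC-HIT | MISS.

OUTCOME = VC-HIT

#0 0x64→b12/s0 MISS; vc=[]
#1 0xbb→b23/s3 MISS; vc=[]
#2 0x62→b12/s0 L1-HIT; vc=[]
#3 0xa3→b20/s0 MISS; vc=[12]
#4 0x7e→b15/s3 MISS; vc=[12,23]
#5 0x3b→b7/s3 MISS; vc=[12,23,15]
#6 0xfd→b31/s3 MISS; vc=[12,23,15,7]
#7 0x7d→b15/s3 VC-HIT; vc=[12,23,31,7]
#8 0xbe→b23/s3 VC-HIT; vc=[12,15,31,7]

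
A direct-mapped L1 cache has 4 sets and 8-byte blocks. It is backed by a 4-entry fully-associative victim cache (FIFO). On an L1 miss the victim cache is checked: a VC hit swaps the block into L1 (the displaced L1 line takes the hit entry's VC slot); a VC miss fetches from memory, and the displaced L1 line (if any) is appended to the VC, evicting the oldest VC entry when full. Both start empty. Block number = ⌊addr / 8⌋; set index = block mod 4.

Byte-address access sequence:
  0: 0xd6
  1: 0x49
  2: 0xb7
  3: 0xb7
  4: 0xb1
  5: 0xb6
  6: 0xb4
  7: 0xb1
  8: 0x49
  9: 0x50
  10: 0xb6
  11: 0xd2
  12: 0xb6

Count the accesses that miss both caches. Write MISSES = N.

MISSES = 4

0: 0xd6 (blk 26, set 2) → MISS  vc=[]
1: 0x49 (blk 9, set 1) → MISS  vc=[]
2: 0xb7 (blk 22, set 2) → MISS  vc=[26]
3: 0xb7 (blk 22, set 2) → L1-HIT  vc=[26]
4: 0xb1 (blk 22, set 2) → L1-HIT  vc=[26]
5: 0xb6 (blk 22, set 2) → L1-HIT  vc=[26]
6: 0xb4 (blk 22, set 2) → L1-HIT  vc=[26]
7: 0xb1 (blk 22, set 2) → L1-HIT  vc=[26]
8: 0x49 (blk 9, set 1) → L1-HIT  vc=[26]
9: 0x50 (blk 10, set 2) → MISS  vc=[26, 22]
10: 0xb6 (blk 22, set 2) → VC-HIT  vc=[26, 10]
11: 0xd2 (blk 26, set 2) → VC-HIT  vc=[22, 10]
12: 0xb6 (blk 22, set 2) → VC-HIT  vc=[26, 10]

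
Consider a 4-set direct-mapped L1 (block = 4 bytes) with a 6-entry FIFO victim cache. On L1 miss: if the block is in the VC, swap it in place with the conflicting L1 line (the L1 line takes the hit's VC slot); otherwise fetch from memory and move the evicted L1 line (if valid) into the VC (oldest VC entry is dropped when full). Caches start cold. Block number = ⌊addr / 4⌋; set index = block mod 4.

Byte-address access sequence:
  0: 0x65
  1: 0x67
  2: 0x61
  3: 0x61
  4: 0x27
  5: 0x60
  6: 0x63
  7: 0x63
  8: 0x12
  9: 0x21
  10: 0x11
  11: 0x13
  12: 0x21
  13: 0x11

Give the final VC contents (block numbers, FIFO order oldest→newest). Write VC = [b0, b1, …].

  [0] addr=0x65 blk=25 s=1: MISS | VC []
  [1] addr=0x67 blk=25 s=1: L1-HIT | VC []
  [2] addr=0x61 blk=24 s=0: MISS | VC []
  [3] addr=0x61 blk=24 s=0: L1-HIT | VC []
  [4] addr=0x27 blk=9 s=1: MISS | VC [25]
  [5] addr=0x60 blk=24 s=0: L1-HIT | VC [25]
  [6] addr=0x63 blk=24 s=0: L1-HIT | VC [25]
  [7] addr=0x63 blk=24 s=0: L1-HIT | VC [25]
  [8] addr=0x12 blk=4 s=0: MISS | VC [25, 24]
  [9] addr=0x21 blk=8 s=0: MISS | VC [25, 24, 4]
  [10] addr=0x11 blk=4 s=0: VC-HIT | VC [25, 24, 8]
  [11] addr=0x13 blk=4 s=0: L1-HIT | VC [25, 24, 8]
  [12] addr=0x21 blk=8 s=0: VC-HIT | VC [25, 24, 4]
  [13] addr=0x11 blk=4 s=0: VC-HIT | VC [25, 24, 8]

VC = [25, 24, 8]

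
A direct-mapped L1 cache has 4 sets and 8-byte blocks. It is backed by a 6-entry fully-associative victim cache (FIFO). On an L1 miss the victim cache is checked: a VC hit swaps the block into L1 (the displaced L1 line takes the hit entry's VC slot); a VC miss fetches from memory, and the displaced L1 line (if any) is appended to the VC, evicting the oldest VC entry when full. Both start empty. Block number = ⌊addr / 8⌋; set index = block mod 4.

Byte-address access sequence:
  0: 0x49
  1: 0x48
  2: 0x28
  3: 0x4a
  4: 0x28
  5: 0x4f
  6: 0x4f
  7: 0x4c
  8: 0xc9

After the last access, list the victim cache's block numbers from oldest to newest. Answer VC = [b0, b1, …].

  [0] addr=0x49 blk=9 s=1: MISS | VC []
  [1] addr=0x48 blk=9 s=1: L1-HIT | VC []
  [2] addr=0x28 blk=5 s=1: MISS | VC [9]
  [3] addr=0x4a blk=9 s=1: VC-HIT | VC [5]
  [4] addr=0x28 blk=5 s=1: VC-HIT | VC [9]
  [5] addr=0x4f blk=9 s=1: VC-HIT | VC [5]
  [6] addr=0x4f blk=9 s=1: L1-HIT | VC [5]
  [7] addr=0x4c blk=9 s=1: L1-HIT | VC [5]
  [8] addr=0xc9 blk=25 s=1: MISS | VC [5, 9]

VC = [5, 9]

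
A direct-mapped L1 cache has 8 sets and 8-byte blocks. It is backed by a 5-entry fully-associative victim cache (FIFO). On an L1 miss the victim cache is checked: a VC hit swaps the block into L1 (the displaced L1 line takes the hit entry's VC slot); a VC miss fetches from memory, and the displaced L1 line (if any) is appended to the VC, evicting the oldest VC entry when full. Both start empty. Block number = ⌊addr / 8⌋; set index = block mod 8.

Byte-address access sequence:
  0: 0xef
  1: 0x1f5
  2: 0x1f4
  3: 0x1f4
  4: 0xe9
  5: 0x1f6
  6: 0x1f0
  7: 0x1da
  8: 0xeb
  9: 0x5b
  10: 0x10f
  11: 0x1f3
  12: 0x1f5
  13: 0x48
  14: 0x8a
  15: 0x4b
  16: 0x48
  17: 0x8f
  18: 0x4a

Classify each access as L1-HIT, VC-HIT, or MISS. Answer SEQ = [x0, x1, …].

SEQ = [MISS, MISS, L1-HIT, L1-HIT, L1-HIT, L1-HIT, L1-HIT, MISS, L1-HIT, MISS, MISS, L1-HIT, L1-HIT, MISS, MISS, VC-HIT, L1-HIT, VC-HIT, VC-HIT]

#0 0xef→b29/s5 MISS; vc=[]
#1 0x1f5→b62/s6 MISS; vc=[]
#2 0x1f4→b62/s6 L1-HIT; vc=[]
#3 0x1f4→b62/s6 L1-HIT; vc=[]
#4 0xe9→b29/s5 L1-HIT; vc=[]
#5 0x1f6→b62/s6 L1-HIT; vc=[]
#6 0x1f0→b62/s6 L1-HIT; vc=[]
#7 0x1da→b59/s3 MISS; vc=[]
#8 0xeb→b29/s5 L1-HIT; vc=[]
#9 0x5b→b11/s3 MISS; vc=[59]
#10 0x10f→b33/s1 MISS; vc=[59]
#11 0x1f3→b62/s6 L1-HIT; vc=[59]
#12 0x1f5→b62/s6 L1-HIT; vc=[59]
#13 0x48→b9/s1 MISS; vc=[59,33]
#14 0x8a→b17/s1 MISS; vc=[59,33,9]
#15 0x4b→b9/s1 VC-HIT; vc=[59,33,17]
#16 0x48→b9/s1 L1-HIT; vc=[59,33,17]
#17 0x8f→b17/s1 VC-HIT; vc=[59,33,9]
#18 0x4a→b9/s1 VC-HIT; vc=[59,33,17]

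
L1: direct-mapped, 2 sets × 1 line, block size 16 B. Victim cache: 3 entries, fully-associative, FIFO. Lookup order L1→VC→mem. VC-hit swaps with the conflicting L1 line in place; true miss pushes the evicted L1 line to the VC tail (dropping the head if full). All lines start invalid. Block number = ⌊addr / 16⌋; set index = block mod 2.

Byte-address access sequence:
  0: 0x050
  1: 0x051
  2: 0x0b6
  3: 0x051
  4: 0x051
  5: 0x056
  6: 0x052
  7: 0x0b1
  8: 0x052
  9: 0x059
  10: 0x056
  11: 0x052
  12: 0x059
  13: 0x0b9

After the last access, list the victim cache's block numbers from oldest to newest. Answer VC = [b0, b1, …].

VC = [5]

#0 0x50→b5/s1 MISS; vc=[]
#1 0x51→b5/s1 L1-HIT; vc=[]
#2 0xb6→b11/s1 MISS; vc=[5]
#3 0x51→b5/s1 VC-HIT; vc=[11]
#4 0x51→b5/s1 L1-HIT; vc=[11]
#5 0x56→b5/s1 L1-HIT; vc=[11]
#6 0x52→b5/s1 L1-HIT; vc=[11]
#7 0xb1→b11/s1 VC-HIT; vc=[5]
#8 0x52→b5/s1 VC-HIT; vc=[11]
#9 0x59→b5/s1 L1-HIT; vc=[11]
#10 0x56→b5/s1 L1-HIT; vc=[11]
#11 0x52→b5/s1 L1-HIT; vc=[11]
#12 0x59→b5/s1 L1-HIT; vc=[11]
#13 0xb9→b11/s1 VC-HIT; vc=[5]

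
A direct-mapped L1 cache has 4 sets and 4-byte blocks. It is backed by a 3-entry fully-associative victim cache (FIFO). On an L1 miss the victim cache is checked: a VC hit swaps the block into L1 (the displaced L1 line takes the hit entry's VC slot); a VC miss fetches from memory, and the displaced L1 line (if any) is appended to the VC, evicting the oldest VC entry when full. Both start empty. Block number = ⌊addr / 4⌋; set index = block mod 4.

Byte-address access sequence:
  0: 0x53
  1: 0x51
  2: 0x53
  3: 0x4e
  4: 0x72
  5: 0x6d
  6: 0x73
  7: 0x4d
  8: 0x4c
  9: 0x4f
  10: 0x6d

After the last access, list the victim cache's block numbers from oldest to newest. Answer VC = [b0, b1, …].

#0 0x53→b20/s0 MISS; vc=[]
#1 0x51→b20/s0 L1-HIT; vc=[]
#2 0x53→b20/s0 L1-HIT; vc=[]
#3 0x4e→b19/s3 MISS; vc=[]
#4 0x72→b28/s0 MISS; vc=[20]
#5 0x6d→b27/s3 MISS; vc=[20,19]
#6 0x73→b28/s0 L1-HIT; vc=[20,19]
#7 0x4d→b19/s3 VC-HIT; vc=[20,27]
#8 0x4c→b19/s3 L1-HIT; vc=[20,27]
#9 0x4f→b19/s3 L1-HIT; vc=[20,27]
#10 0x6d→b27/s3 VC-HIT; vc=[20,19]

VC = [20, 19]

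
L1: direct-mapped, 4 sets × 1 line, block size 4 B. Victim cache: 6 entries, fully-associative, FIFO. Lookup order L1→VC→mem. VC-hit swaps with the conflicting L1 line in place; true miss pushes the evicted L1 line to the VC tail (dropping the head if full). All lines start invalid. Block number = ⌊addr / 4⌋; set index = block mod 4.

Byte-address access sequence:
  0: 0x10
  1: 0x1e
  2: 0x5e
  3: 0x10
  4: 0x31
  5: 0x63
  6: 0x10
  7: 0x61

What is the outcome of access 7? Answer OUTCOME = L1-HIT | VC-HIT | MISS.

  [0] addr=0x10 blk=4 s=0: MISS | VC []
  [1] addr=0x1e blk=7 s=3: MISS | VC []
  [2] addr=0x5e blk=23 s=3: MISS | VC [7]
  [3] addr=0x10 blk=4 s=0: L1-HIT | VC [7]
  [4] addr=0x31 blk=12 s=0: MISS | VC [7, 4]
  [5] addr=0x63 blk=24 s=0: MISS | VC [7, 4, 12]
  [6] addr=0x10 blk=4 s=0: VC-HIT | VC [7, 24, 12]
  [7] addr=0x61 blk=24 s=0: VC-HIT | VC [7, 4, 12]

OUTCOME = VC-HIT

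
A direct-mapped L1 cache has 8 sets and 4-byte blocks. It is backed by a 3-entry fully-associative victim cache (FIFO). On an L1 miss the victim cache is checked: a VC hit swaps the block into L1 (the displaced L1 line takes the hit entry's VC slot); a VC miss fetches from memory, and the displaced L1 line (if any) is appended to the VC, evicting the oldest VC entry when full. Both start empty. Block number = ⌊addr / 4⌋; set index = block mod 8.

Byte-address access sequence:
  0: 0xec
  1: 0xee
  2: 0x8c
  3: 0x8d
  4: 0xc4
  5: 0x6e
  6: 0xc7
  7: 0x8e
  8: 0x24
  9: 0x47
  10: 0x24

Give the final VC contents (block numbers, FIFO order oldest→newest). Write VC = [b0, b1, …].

VC = [27, 49, 17]

0: 0xec (blk 59, set 3) → MISS  vc=[]
1: 0xee (blk 59, set 3) → L1-HIT  vc=[]
2: 0x8c (blk 35, set 3) → MISS  vc=[59]
3: 0x8d (blk 35, set 3) → L1-HIT  vc=[59]
4: 0xc4 (blk 49, set 1) → MISS  vc=[59]
5: 0x6e (blk 27, set 3) → MISS  vc=[59, 35]
6: 0xc7 (blk 49, set 1) → L1-HIT  vc=[59, 35]
7: 0x8e (blk 35, set 3) → VC-HIT  vc=[59, 27]
8: 0x24 (blk 9, set 1) → MISS  vc=[59, 27, 49]
9: 0x47 (blk 17, set 1) → MISS  vc=[27, 49, 9]
10: 0x24 (blk 9, set 1) → VC-HIT  vc=[27, 49, 17]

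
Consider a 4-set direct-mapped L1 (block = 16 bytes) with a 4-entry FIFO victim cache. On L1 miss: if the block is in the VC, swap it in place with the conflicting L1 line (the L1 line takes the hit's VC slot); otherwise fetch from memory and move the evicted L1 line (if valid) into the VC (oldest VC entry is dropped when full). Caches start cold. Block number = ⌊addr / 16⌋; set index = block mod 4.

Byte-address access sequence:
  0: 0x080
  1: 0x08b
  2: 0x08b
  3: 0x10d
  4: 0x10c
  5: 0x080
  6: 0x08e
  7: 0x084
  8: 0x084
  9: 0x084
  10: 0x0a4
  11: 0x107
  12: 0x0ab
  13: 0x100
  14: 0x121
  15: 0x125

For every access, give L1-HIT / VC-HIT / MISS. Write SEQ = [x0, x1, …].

SEQ = [MISS, L1-HIT, L1-HIT, MISS, L1-HIT, VC-HIT, L1-HIT, L1-HIT, L1-HIT, L1-HIT, MISS, VC-HIT, L1-HIT, L1-HIT, MISS, L1-HIT]

  [0] addr=0x80 blk=8 s=0: MISS | VC []
  [1] addr=0x8b blk=8 s=0: L1-HIT | VC []
  [2] addr=0x8b blk=8 s=0: L1-HIT | VC []
  [3] addr=0x10d blk=16 s=0: MISS | VC [8]
  [4] addr=0x10c blk=16 s=0: L1-HIT | VC [8]
  [5] addr=0x80 blk=8 s=0: VC-HIT | VC [16]
  [6] addr=0x8e blk=8 s=0: L1-HIT | VC [16]
  [7] addr=0x84 blk=8 s=0: L1-HIT | VC [16]
  [8] addr=0x84 blk=8 s=0: L1-HIT | VC [16]
  [9] addr=0x84 blk=8 s=0: L1-HIT | VC [16]
  [10] addr=0xa4 blk=10 s=2: MISS | VC [16]
  [11] addr=0x107 blk=16 s=0: VC-HIT | VC [8]
  [12] addr=0xab blk=10 s=2: L1-HIT | VC [8]
  [13] addr=0x100 blk=16 s=0: L1-HIT | VC [8]
  [14] addr=0x121 blk=18 s=2: MISS | VC [8, 10]
  [15] addr=0x125 blk=18 s=2: L1-HIT | VC [8, 10]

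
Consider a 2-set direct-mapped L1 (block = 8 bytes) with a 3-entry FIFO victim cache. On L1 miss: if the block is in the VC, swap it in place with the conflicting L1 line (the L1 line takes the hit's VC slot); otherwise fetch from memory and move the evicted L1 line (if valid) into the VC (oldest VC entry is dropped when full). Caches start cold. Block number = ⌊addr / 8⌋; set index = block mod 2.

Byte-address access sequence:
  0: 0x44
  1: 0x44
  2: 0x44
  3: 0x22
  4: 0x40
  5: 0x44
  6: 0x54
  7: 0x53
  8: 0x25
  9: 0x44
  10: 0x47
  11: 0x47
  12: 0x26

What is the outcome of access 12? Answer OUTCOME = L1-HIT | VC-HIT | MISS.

0: 0x44 (blk 8, set 0) → MISS  vc=[]
1: 0x44 (blk 8, set 0) → L1-HIT  vc=[]
2: 0x44 (blk 8, set 0) → L1-HIT  vc=[]
3: 0x22 (blk 4, set 0) → MISS  vc=[8]
4: 0x40 (blk 8, set 0) → VC-HIT  vc=[4]
5: 0x44 (blk 8, set 0) → L1-HIT  vc=[4]
6: 0x54 (blk 10, set 0) → MISS  vc=[4, 8]
7: 0x53 (blk 10, set 0) → L1-HIT  vc=[4, 8]
8: 0x25 (blk 4, set 0) → VC-HIT  vc=[10, 8]
9: 0x44 (blk 8, set 0) → VC-HIT  vc=[10, 4]
10: 0x47 (blk 8, set 0) → L1-HIT  vc=[10, 4]
11: 0x47 (blk 8, set 0) → L1-HIT  vc=[10, 4]
12: 0x26 (blk 4, set 0) → VC-HIT  vc=[10, 8]

OUTCOME = VC-HIT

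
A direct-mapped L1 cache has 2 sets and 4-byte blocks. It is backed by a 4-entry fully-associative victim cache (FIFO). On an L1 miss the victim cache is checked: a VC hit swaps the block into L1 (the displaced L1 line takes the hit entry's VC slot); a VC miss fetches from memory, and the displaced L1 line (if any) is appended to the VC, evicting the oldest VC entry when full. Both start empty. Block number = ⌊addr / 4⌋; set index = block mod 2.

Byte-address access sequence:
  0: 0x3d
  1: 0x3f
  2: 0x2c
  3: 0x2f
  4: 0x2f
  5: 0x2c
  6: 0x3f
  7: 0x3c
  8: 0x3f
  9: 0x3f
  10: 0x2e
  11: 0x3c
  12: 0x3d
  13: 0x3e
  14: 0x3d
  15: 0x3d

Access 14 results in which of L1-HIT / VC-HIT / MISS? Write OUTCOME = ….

0: 0x3d (blk 15, set 1) → MISS  vc=[]
1: 0x3f (blk 15, set 1) → L1-HIT  vc=[]
2: 0x2c (blk 11, set 1) → MISS  vc=[15]
3: 0x2f (blk 11, set 1) → L1-HIT  vc=[15]
4: 0x2f (blk 11, set 1) → L1-HIT  vc=[15]
5: 0x2c (blk 11, set 1) → L1-HIT  vc=[15]
6: 0x3f (blk 15, set 1) → VC-HIT  vc=[11]
7: 0x3c (blk 15, set 1) → L1-HIT  vc=[11]
8: 0x3f (blk 15, set 1) → L1-HIT  vc=[11]
9: 0x3f (blk 15, set 1) → L1-HIT  vc=[11]
10: 0x2e (blk 11, set 1) → VC-HIT  vc=[15]
11: 0x3c (blk 15, set 1) → VC-HIT  vc=[11]
12: 0x3d (blk 15, set 1) → L1-HIT  vc=[11]
13: 0x3e (blk 15, set 1) → L1-HIT  vc=[11]
14: 0x3d (blk 15, set 1) → L1-HIT  vc=[11]
15: 0x3d (blk 15, set 1) → L1-HIT  vc=[11]

OUTCOME = L1-HIT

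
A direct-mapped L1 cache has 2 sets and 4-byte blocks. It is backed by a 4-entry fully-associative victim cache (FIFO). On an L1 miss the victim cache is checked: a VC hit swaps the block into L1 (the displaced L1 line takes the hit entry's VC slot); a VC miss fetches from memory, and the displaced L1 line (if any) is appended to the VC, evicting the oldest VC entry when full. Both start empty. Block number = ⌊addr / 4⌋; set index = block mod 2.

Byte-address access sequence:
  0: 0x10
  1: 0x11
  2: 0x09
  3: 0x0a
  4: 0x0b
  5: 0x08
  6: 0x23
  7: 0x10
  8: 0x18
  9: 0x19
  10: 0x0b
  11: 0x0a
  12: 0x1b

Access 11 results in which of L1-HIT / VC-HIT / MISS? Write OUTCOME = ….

OUTCOME = L1-HIT

  [0] addr=0x10 blk=4 s=0: MISS | VC []
  [1] addr=0x11 blk=4 s=0: L1-HIT | VC []
  [2] addr=0x9 blk=2 s=0: MISS | VC [4]
  [3] addr=0xa blk=2 s=0: L1-HIT | VC [4]
  [4] addr=0xb blk=2 s=0: L1-HIT | VC [4]
  [5] addr=0x8 blk=2 s=0: L1-HIT | VC [4]
  [6] addr=0x23 blk=8 s=0: MISS | VC [4, 2]
  [7] addr=0x10 blk=4 s=0: VC-HIT | VC [8, 2]
  [8] addr=0x18 blk=6 s=0: MISS | VC [8, 2, 4]
  [9] addr=0x19 blk=6 s=0: L1-HIT | VC [8, 2, 4]
  [10] addr=0xb blk=2 s=0: VC-HIT | VC [8, 6, 4]
  [11] addr=0xa blk=2 s=0: L1-HIT | VC [8, 6, 4]
  [12] addr=0x1b blk=6 s=0: VC-HIT | VC [8, 2, 4]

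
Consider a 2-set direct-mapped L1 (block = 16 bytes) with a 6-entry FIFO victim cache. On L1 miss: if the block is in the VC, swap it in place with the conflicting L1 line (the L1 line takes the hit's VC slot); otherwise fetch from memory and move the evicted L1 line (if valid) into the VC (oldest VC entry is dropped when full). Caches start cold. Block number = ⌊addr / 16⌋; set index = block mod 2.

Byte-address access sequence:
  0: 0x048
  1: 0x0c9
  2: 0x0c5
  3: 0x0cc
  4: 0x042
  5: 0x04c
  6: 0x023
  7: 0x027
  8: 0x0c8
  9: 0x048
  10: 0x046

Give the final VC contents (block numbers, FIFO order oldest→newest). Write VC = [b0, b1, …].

VC = [2, 12]

0: 0x48 (blk 4, set 0) → MISS  vc=[]
1: 0xc9 (blk 12, set 0) → MISS  vc=[4]
2: 0xc5 (blk 12, set 0) → L1-HIT  vc=[4]
3: 0xcc (blk 12, set 0) → L1-HIT  vc=[4]
4: 0x42 (blk 4, set 0) → VC-HIT  vc=[12]
5: 0x4c (blk 4, set 0) → L1-HIT  vc=[12]
6: 0x23 (blk 2, set 0) → MISS  vc=[12, 4]
7: 0x27 (blk 2, set 0) → L1-HIT  vc=[12, 4]
8: 0xc8 (blk 12, set 0) → VC-HIT  vc=[2, 4]
9: 0x48 (blk 4, set 0) → VC-HIT  vc=[2, 12]
10: 0x46 (blk 4, set 0) → L1-HIT  vc=[2, 12]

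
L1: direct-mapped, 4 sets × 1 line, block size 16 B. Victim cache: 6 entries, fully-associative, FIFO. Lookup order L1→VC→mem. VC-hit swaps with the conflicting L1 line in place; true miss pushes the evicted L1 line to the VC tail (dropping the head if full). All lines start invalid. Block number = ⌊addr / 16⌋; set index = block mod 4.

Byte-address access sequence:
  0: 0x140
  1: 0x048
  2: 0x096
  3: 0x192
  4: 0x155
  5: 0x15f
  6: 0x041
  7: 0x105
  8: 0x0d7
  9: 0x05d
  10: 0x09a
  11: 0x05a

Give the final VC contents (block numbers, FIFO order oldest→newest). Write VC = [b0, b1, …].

0: 0x140 (blk 20, set 0) → MISS  vc=[]
1: 0x48 (blk 4, set 0) → MISS  vc=[20]
2: 0x96 (blk 9, set 1) → MISS  vc=[20]
3: 0x192 (blk 25, set 1) → MISS  vc=[20, 9]
4: 0x155 (blk 21, set 1) → MISS  vc=[20, 9, 25]
5: 0x15f (blk 21, set 1) → L1-HIT  vc=[20, 9, 25]
6: 0x41 (blk 4, set 0) → L1-HIT  vc=[20, 9, 25]
7: 0x105 (blk 16, set 0) → MISS  vc=[20, 9, 25, 4]
8: 0xd7 (blk 13, set 1) → MISS  vc=[20, 9, 25, 4, 21]
9: 0x5d (blk 5, set 1) → MISS  vc=[20, 9, 25, 4, 21, 13]
10: 0x9a (blk 9, set 1) → VC-HIT  vc=[20, 5, 25, 4, 21, 13]
11: 0x5a (blk 5, set 1) → VC-HIT  vc=[20, 9, 25, 4, 21, 13]

VC = [20, 9, 25, 4, 21, 13]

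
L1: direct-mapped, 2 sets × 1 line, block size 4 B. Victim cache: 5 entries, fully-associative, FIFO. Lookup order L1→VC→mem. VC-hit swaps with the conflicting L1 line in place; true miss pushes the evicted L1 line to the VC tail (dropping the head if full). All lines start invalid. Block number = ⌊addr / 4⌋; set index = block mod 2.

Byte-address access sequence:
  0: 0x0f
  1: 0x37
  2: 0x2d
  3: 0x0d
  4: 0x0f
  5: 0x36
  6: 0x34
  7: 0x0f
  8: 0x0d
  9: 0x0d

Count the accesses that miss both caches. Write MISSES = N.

MISSES = 3

  [0] addr=0xf blk=3 s=1: MISS | VC []
  [1] addr=0x37 blk=13 s=1: MISS | VC [3]
  [2] addr=0x2d blk=11 s=1: MISS | VC [3, 13]
  [3] addr=0xd blk=3 s=1: VC-HIT | VC [11, 13]
  [4] addr=0xf blk=3 s=1: L1-HIT | VC [11, 13]
  [5] addr=0x36 blk=13 s=1: VC-HIT | VC [11, 3]
  [6] addr=0x34 blk=13 s=1: L1-HIT | VC [11, 3]
  [7] addr=0xf blk=3 s=1: VC-HIT | VC [11, 13]
  [8] addr=0xd blk=3 s=1: L1-HIT | VC [11, 13]
  [9] addr=0xd blk=3 s=1: L1-HIT | VC [11, 13]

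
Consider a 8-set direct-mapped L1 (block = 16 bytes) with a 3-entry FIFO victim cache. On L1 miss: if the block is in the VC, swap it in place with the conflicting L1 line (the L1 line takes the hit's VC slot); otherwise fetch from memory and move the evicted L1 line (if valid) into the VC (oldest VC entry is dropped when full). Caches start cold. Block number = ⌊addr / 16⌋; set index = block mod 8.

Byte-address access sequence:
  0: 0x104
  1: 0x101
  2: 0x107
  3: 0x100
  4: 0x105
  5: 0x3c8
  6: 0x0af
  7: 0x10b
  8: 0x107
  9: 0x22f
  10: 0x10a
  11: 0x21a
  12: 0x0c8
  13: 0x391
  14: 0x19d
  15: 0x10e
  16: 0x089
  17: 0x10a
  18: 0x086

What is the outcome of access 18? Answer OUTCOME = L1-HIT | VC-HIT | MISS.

  [0] addr=0x104 blk=16 s=0: MISS | VC []
  [1] addr=0x101 blk=16 s=0: L1-HIT | VC []
  [2] addr=0x107 blk=16 s=0: L1-HIT | VC []
  [3] addr=0x100 blk=16 s=0: L1-HIT | VC []
  [4] addr=0x105 blk=16 s=0: L1-HIT | VC []
  [5] addr=0x3c8 blk=60 s=4: MISS | VC []
  [6] addr=0xaf blk=10 s=2: MISS | VC []
  [7] addr=0x10b blk=16 s=0: L1-HIT | VC []
  [8] addr=0x107 blk=16 s=0: L1-HIT | VC []
  [9] addr=0x22f blk=34 s=2: MISS | VC [10]
  [10] addr=0x10a blk=16 s=0: L1-HIT | VC [10]
  [11] addr=0x21a blk=33 s=1: MISS | VC [10]
  [12] addr=0xc8 blk=12 s=4: MISS | VC [10, 60]
  [13] addr=0x391 blk=57 s=1: MISS | VC [10, 60, 33]
  [14] addr=0x19d blk=25 s=1: MISS | VC [60, 33, 57]
  [15] addr=0x10e blk=16 s=0: L1-HIT | VC [60, 33, 57]
  [16] addr=0x89 blk=8 s=0: MISS | VC [33, 57, 16]
  [17] addr=0x10a blk=16 s=0: VC-HIT | VC [33, 57, 8]
  [18] addr=0x86 blk=8 s=0: VC-HIT | VC [33, 57, 16]

OUTCOME = VC-HIT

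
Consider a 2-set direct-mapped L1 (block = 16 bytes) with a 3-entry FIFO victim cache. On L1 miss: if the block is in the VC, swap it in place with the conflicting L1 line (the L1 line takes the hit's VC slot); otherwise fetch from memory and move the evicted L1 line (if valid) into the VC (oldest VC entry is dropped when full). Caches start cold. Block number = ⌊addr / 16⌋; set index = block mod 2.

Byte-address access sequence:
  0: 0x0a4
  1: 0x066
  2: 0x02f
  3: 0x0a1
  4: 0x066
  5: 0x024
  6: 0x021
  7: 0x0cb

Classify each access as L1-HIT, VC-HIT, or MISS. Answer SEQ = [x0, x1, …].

#0 0xa4→b10/s0 MISS; vc=[]
#1 0x66→b6/s0 MISS; vc=[10]
#2 0x2f→b2/s0 MISS; vc=[10,6]
#3 0xa1→b10/s0 VC-HIT; vc=[2,6]
#4 0x66→b6/s0 VC-HIT; vc=[2,10]
#5 0x24→b2/s0 VC-HIT; vc=[6,10]
#6 0x21→b2/s0 L1-HIT; vc=[6,10]
#7 0xcb→b12/s0 MISS; vc=[6,10,2]

SEQ = [MISS, MISS, MISS, VC-HIT, VC-HIT, VC-HIT, L1-HIT, MISS]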